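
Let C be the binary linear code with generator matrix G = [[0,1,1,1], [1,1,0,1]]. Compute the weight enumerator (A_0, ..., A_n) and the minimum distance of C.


Weight distribution: A_0 = 1, A_2 = 1, A_3 = 2. Minimum distance d = 2.

Enumerate all 2^2 = 4 messages m ∈ F_2^2.
For each, compute codeword c = mG in F_2^4, then tally its weight.
  m = 00 → c = 0000, weight = 0.
  m = 10 → c = 0111, weight = 3.
  m = 01 → c = 1101, weight = 3.
  m = 11 → c = 1010, weight = 2.
Tally weights:
  weight 0: 1 codewords.
  weight 2: 1 codewords.
  weight 3: 2 codewords.
Minimum distance d = smallest w > 0 with A_w > 0 = 2.
Sanity: Σ A_w = 4 = 2^2 = 4 ✓.


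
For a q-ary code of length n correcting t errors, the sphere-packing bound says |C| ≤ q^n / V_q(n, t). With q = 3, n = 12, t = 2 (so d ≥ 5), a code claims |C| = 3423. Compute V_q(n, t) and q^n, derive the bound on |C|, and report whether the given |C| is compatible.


V_q(n, t) = 289, q^n = 531441, Hamming bound = 1838, |C| = 3423 > bound (violated).

Step 1: Compute V_q(n, t) = Σ_{j=0}^2 C(n, j) (q−1)^j.
  j = 0: C(12,0)·(2)^0 = 1·1 = 1.
  j = 1: C(12,1)·(2)^1 = 12·2 = 24.
  j = 2: C(12,2)·(2)^2 = 66·4 = 264.
  V_q(n, t) = 1 + 24 + 264 = 289.
Step 2: q^n = 3^12 = 531441.
Step 3: Hamming bound ⌊q^n / V_q(n,t)⌋ = ⌊531441/289⌋ = 1838.
Step 4: Compare |C| = 3423 to 1838: violated.
The claimed |C| lies above the Hamming bound, so no 3-ary code of length 12 with d ≥ 5 can have 3423 codewords.


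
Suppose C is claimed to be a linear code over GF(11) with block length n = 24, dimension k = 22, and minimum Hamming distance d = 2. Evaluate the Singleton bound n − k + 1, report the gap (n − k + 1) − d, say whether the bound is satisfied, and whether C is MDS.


Singleton RHS = n − k + 1 = 3, slack = 1, bound satisfied, not MDS.

Singleton bound: d ≤ n − k + 1.
Here n = 24, k = 22, so n − k + 1 = 3.
Given d = 2, check d ≤ 3: YES.
Slack = (n − k + 1) − d = 1.
The code is NOT MDS (slack = 1 > 0).
Description: the claimed parameters are [24, 22, 2]_11; such a code would be non-MDS.


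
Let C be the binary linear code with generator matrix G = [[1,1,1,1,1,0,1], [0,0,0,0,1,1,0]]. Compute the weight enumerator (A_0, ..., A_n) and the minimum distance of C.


Weight distribution: A_0 = 1, A_2 = 1, A_6 = 2. Minimum distance d = 2.

Enumerate all 2^2 = 4 messages m ∈ F_2^2.
For each, compute codeword c = mG in F_2^7, then tally its weight.
  m = 00 → c = 0000000, weight = 0.
  m = 10 → c = 1111101, weight = 6.
  m = 01 → c = 0000110, weight = 2.
  m = 11 → c = 1111011, weight = 6.
Tally weights:
  weight 0: 1 codewords.
  weight 2: 1 codewords.
  weight 6: 2 codewords.
Minimum distance d = smallest w > 0 with A_w > 0 = 2.
Sanity: Σ A_w = 4 = 2^2 = 4 ✓.


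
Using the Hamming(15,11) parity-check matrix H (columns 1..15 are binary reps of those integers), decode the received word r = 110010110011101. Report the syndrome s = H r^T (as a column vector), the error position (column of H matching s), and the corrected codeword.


s = (1, 1, 0, 0)^T, error position = 12, corrected codeword c = 110010110010101

Compute s = H r^T mod 2 one row at a time:
  s_1 = 1 + 0 + 0 + 1 + 1 + 1 + 0 + 1 = 5 ≡ 1 (mod 2).
  s_2 = 0 + 1 + 0 + 1 + 1 + 1 + 0 + 1 = 5 ≡ 1 (mod 2).
  s_3 = 1 + 0 + 0 + 1 + 0 + 1 + 0 + 1 = 4 ≡ 0 (mod 2).
  s_4 = 1 + 0 + 1 + 1 + 0 + 1 + 1 + 1 = 6 ≡ 0 (mod 2).
s = (1, 1, 0, 0)^T — this equals column 12 of H (binary 1100), so error is at position 12.
Correct: flip bit 12 of r = 110010110011101 to get c = 110010110010101.


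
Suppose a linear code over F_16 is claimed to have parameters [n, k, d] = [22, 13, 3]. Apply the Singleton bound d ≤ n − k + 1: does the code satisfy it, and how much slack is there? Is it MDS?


Singleton RHS = n − k + 1 = 10, slack = 7, bound satisfied, not MDS.

Singleton bound: d ≤ n − k + 1.
Here n = 22, k = 13, so n − k + 1 = 10.
Given d = 3, check d ≤ 10: YES.
Slack = (n − k + 1) − d = 7.
The code is NOT MDS (slack = 7 > 0).
Description: the claimed parameters are [22, 13, 3]_16; such a code would be non-MDS.


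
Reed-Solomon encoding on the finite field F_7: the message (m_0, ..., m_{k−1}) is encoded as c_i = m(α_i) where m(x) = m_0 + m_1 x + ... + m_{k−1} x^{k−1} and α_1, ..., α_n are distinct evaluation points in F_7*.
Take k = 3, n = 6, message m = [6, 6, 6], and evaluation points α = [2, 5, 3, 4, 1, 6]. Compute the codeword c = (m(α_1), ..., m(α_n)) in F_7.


c = [0, 4, 1, 0, 4, 6]

Message polynomial: m(x) = 6 + 6·x + 6·x^2 (mod 7).
For each evaluation point α_i, compute m(α_i) mod 7:
  α_1 = 2: Horner steps 6 → 4 → 0, so m(2) = 0.
  α_2 = 5: Horner steps 6 → 1 → 4, so m(5) = 4.
  α_3 = 3: Horner steps 6 → 3 → 1, so m(3) = 1.
  α_4 = 4: Horner steps 6 → 2 → 0, so m(4) = 0.
  α_5 = 1: Horner steps 6 → 5 → 4, so m(1) = 4.
  α_6 = 6: Horner steps 6 → 0 → 6, so m(6) = 6.
Codeword c = [0, 4, 1, 0, 4, 6] ∈ F_7^6.


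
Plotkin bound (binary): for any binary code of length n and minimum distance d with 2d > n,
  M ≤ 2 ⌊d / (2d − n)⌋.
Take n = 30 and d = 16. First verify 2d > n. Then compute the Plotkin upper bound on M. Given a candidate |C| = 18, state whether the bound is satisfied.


Plotkin bound M ≤ 16; given |C| = 18 > bound (violated).

Check applicability: 2d = 32, n = 30.
2d − n = 2 > 0, so Plotkin applies.
Compute d/(2d−n) = 16/2 ≈ 8.0000.
⌊d/(2d−n)⌋ = 8.
Plotkin bound: M ≤ 2·8 = 16.
Given |C| = 18, check: VIOLATED.
This |C| is above the Plotkin bound, so no binary code with n = 30, d = 16 and 18 codewords exists.


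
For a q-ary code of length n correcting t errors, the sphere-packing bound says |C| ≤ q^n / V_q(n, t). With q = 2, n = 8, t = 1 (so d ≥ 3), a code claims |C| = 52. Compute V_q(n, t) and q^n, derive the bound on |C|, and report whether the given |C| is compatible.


V_q(n, t) = 9, q^n = 256, Hamming bound = 28, |C| = 52 > bound (violated).

Step 1: Compute V_q(n, t) = Σ_{j=0}^1 C(n, j) (q−1)^j.
  j = 0: C(8,0)·(1)^0 = 1·1 = 1.
  j = 1: C(8,1)·(1)^1 = 8·1 = 8.
  V_q(n, t) = 1 + 8 = 9.
Step 2: q^n = 2^8 = 256.
Step 3: Hamming bound ⌊q^n / V_q(n,t)⌋ = ⌊256/9⌋ = 28.
Step 4: Compare |C| = 52 to 28: violated.
The claimed |C| lies above the Hamming bound, so no 2-ary code of length 8 with d ≥ 3 can have 52 codewords.


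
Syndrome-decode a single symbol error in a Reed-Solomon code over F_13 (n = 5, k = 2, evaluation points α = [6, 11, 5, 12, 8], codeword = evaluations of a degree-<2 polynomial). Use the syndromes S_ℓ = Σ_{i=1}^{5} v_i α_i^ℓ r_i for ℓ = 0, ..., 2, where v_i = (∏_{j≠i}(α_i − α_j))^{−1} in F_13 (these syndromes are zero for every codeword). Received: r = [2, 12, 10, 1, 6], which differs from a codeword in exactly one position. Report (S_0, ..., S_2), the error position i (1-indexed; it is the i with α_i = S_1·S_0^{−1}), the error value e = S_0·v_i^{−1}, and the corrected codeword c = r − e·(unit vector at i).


S = (4, 7, 9), error at position 3, error magnitude e = 10, c = [2, 12, 0, 1, 6].

Step 1: column multipliers v_i = (∏_{j≠i}(α_i − α_j))^{−1} mod 13.
  i = 1 (α = 6): (6−11)(6−5)(6−12)(6−8) = (−5)·1·(−6)·(−2) = −60 ≡ 5, so v_1 = 5^{−1} = 8 (mod 13).
  i = 2 (α = 11): (11−6)(11−5)(11−12)(11−8) = 5·6·(−1)·3 = −90 ≡ 1, so v_2 = 1^{−1} = 1 (mod 13).
  i = 3 (α = 5): (5−6)(5−11)(5−12)(5−8) = (−1)·(−6)·(−7)·(−3) = 126 ≡ 9, so v_3 = 9^{−1} = 3 (mod 13).
  i = 4 (α = 12): (12−6)(12−11)(12−5)(12−8) = 6·1·7·4 = 168 ≡ 12, so v_4 = 12^{−1} = 12 (mod 13).
  i = 5 (α = 8): (8−6)(8−11)(8−5)(8−12) = 2·(−3)·3·(−4) = 72 ≡ 7, so v_5 = 7^{−1} = 2 (mod 13).
  v = [8, 1, 3, 12, 2].
Step 2: syndromes of r = [2, 12, 10, 1, 6] (all sums mod 13).
  S_0 = Σ v_i r_i = 8·2 + 1·12 + 3·10 + 12·1 + 2·6 = 82 ≡ 4.
  S_1 = Σ v_i α_i r_i = 8·6·2 + 1·11·12 + 3·5·10 + 12·12·1 + 2·8·6 = 618 ≡ 7.
  α_i^2 mod 13 = [10, 4, 12, 1, 12].
  S_2 = Σ v_i α_i^2 r_i = 8·10·2 + 1·4·12 + 3·12·10 + 12·1·1 + 2·12·6 = 724 ≡ 9.
  S = (4, 7, 9) ≠ 0, so r is not a codeword (an error is present).
Step 3: locate the error. For a single error e at position i, S_ℓ = v_i·e·α_i^ℓ, so α_err = S_1/S_0.
  S_0^{−1} = 4^{−1} = 10 (mod 13), so α_err = 7·10 = 70 ≡ 5 = α_3. Error position i = 3.
  Consistency check: S_2/S_1 = 9·2 = 18 ≡ 5 = α_err ✓ (single-error assumption holds).
Step 4: error magnitude e = S_0/v_3 = S_0·∏_{j≠3}(α_3 − α_j) = 4·9 = 36 ≡ 10 (mod 13).
Step 5: correct position 3: c_3 = r_3 − e = 10 − 10 ≡ 0 (mod 13). Hence c = [2, 12, 0, 1, 6].
  Check: interpolating c through the α_i gives m(x) = 3 + 2·x (degree < 2) with m(α_i) = c_i for every i, so c is indeed a codeword.


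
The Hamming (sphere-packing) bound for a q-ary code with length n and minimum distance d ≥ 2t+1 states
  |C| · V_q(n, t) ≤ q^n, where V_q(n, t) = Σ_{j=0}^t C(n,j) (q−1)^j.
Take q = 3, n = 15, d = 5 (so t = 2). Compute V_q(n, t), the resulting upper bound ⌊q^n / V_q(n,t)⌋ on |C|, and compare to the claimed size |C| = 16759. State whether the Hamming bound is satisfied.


V_q(n, t) = 451, q^n = 14348907, Hamming bound = 31815, |C| = 16759 ≤ bound (satisfied).

Step 1: Compute V_q(n, t) = Σ_{j=0}^2 C(n, j) (q−1)^j.
  j = 0: C(15,0)·(2)^0 = 1·1 = 1.
  j = 1: C(15,1)·(2)^1 = 15·2 = 30.
  j = 2: C(15,2)·(2)^2 = 105·4 = 420.
  V_q(n, t) = 1 + 30 + 420 = 451.
Step 2: q^n = 3^15 = 14348907.
Step 3: Hamming bound ⌊q^n / V_q(n,t)⌋ = ⌊14348907/451⌋ = 31815.
Step 4: Compare |C| = 16759 to 31815: satisfied.
The claimed |C| lies below the Hamming bound.


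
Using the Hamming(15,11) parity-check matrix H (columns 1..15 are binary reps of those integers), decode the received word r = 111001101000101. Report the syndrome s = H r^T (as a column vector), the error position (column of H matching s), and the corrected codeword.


s = (1, 0, 1, 0)^T, error position = 10, corrected codeword c = 111001101100101

Compute s = H r^T mod 2 one row at a time:
  s_1 = 0 + 1 + 0 + 0 + 0 + 1 + 0 + 1 = 3 ≡ 1 (mod 2).
  s_2 = 0 + 0 + 1 + 1 + 0 + 1 + 0 + 1 = 4 ≡ 0 (mod 2).
  s_3 = 1 + 1 + 1 + 1 + 0 + 0 + 0 + 1 = 5 ≡ 1 (mod 2).
  s_4 = 1 + 1 + 0 + 1 + 1 + 0 + 1 + 1 = 6 ≡ 0 (mod 2).
s = (1, 0, 1, 0)^T — this equals column 10 of H (binary 1010), so error is at position 10.
Correct: flip bit 10 of r = 111001101000101 to get c = 111001101100101.


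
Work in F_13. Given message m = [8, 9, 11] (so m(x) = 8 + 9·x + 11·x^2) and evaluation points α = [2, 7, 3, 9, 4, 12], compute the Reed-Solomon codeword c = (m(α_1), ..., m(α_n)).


c = [5, 12, 4, 5, 12, 10]

Message polynomial: m(x) = 8 + 9·x + 11·x^2 (mod 13).
For each evaluation point α_i, compute m(α_i) mod 13:
  α_1 = 2: Horner steps 11 → 5 → 5, so m(2) = 5.
  α_2 = 7: Horner steps 11 → 8 → 12, so m(7) = 12.
  α_3 = 3: Horner steps 11 → 3 → 4, so m(3) = 4.
  α_4 = 9: Horner steps 11 → 4 → 5, so m(9) = 5.
  α_5 = 4: Horner steps 11 → 1 → 12, so m(4) = 12.
  α_6 = 12: Horner steps 11 → 11 → 10, so m(12) = 10.
Codeword c = [5, 12, 4, 5, 12, 10] ∈ F_13^6.


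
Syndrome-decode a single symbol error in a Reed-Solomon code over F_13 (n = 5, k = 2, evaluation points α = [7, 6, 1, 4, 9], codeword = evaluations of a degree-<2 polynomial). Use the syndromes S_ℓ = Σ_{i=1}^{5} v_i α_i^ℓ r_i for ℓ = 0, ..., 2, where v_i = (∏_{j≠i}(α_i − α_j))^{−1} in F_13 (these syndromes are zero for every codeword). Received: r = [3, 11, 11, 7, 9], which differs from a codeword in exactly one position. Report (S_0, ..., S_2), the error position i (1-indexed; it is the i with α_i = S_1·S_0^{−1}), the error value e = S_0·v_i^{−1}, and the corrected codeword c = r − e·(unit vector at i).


S = (6, 10, 8), error at position 2, error magnitude e = 11, c = [3, 0, 11, 7, 9].

Step 1: column multipliers v_i = (∏_{j≠i}(α_i − α_j))^{−1} mod 13.
  i = 1 (α = 7): (7−6)(7−1)(7−4)(7−9) = 1·6·3·(−2) = −36 ≡ 3, so v_1 = 3^{−1} = 9 (mod 13).
  i = 2 (α = 6): (6−7)(6−1)(6−4)(6−9) = (−1)·5·2·(−3) = 30 ≡ 4, so v_2 = 4^{−1} = 10 (mod 13).
  i = 3 (α = 1): (1−7)(1−6)(1−4)(1−9) = (−6)·(−5)·(−3)·(−8) = 720 ≡ 5, so v_3 = 5^{−1} = 8 (mod 13).
  i = 4 (α = 4): (4−7)(4−6)(4−1)(4−9) = (−3)·(−2)·3·(−5) = −90 ≡ 1, so v_4 = 1^{−1} = 1 (mod 13).
  i = 5 (α = 9): (9−7)(9−6)(9−1)(9−4) = 2·3·8·5 = 240 ≡ 6, so v_5 = 6^{−1} = 11 (mod 13).
  v = [9, 10, 8, 1, 11].
Step 2: syndromes of r = [3, 11, 11, 7, 9] (all sums mod 13).
  S_0 = Σ v_i r_i = 9·3 + 10·11 + 8·11 + 1·7 + 11·9 = 331 ≡ 6.
  S_1 = Σ v_i α_i r_i = 9·7·3 + 10·6·11 + 8·1·11 + 1·4·7 + 11·9·9 = 1856 ≡ 10.
  α_i^2 mod 13 = [10, 10, 1, 3, 3].
  S_2 = Σ v_i α_i^2 r_i = 9·10·3 + 10·10·11 + 8·1·11 + 1·3·7 + 11·3·9 = 1776 ≡ 8.
  S = (6, 10, 8) ≠ 0, so r is not a codeword (an error is present).
Step 3: locate the error. For a single error e at position i, S_ℓ = v_i·e·α_i^ℓ, so α_err = S_1/S_0.
  S_0^{−1} = 6^{−1} = 11 (mod 13), so α_err = 10·11 = 110 ≡ 6 = α_2. Error position i = 2.
  Consistency check: S_2/S_1 = 8·4 = 32 ≡ 6 = α_err ✓ (single-error assumption holds).
Step 4: error magnitude e = S_0/v_2 = S_0·∏_{j≠2}(α_2 − α_j) = 6·4 = 24 ≡ 11 (mod 13).
Step 5: correct position 2: c_2 = r_2 − e = 11 − 11 ≡ 0 (mod 13). Hence c = [3, 0, 11, 7, 9].
  Check: interpolating c through the α_i gives m(x) = 8 + 3·x (degree < 2) with m(α_i) = c_i for every i, so c is indeed a codeword.


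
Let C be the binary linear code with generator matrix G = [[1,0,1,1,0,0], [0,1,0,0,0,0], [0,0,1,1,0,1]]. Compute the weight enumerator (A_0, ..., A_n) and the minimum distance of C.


Weight distribution: A_0 = 1, A_1 = 1, A_2 = 1, A_3 = 3, A_4 = 2. Minimum distance d = 1.

Enumerate all 2^3 = 8 messages m ∈ F_2^3.
For each, compute codeword c = mG in F_2^6, then tally its weight.
  m = 000 → c = 000000, weight = 0.
  m = 100 → c = 101100, weight = 3.
  m = 010 → c = 010000, weight = 1.
  m = 110 → c = 111100, weight = 4.
  m = 001 → c = 001101, weight = 3.
  m = 101 → c = 100001, weight = 2.
  m = 011 → c = 011101, weight = 4.
  m = 111 → c = 110001, weight = 3.
Tally weights:
  weight 0: 1 codewords.
  weight 1: 1 codewords.
  weight 2: 1 codewords.
  weight 3: 3 codewords.
  weight 4: 2 codewords.
Minimum distance d = smallest w > 0 with A_w > 0 = 1.
Sanity: Σ A_w = 8 = 2^3 = 8 ✓.


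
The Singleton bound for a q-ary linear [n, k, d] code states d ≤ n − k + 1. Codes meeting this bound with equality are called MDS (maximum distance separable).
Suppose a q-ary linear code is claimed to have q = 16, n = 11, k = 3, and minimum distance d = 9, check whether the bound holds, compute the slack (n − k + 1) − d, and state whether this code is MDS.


Singleton RHS = n − k + 1 = 9, slack = 0, bound satisfied, MDS.

Singleton bound: d ≤ n − k + 1.
Here n = 11, k = 3, so n − k + 1 = 9.
Given d = 9, check d ≤ 9: YES.
Slack = (n − k + 1) − d = 0.
The code is MDS (slack = 0).
Description: the claimed parameters are [11, 3, 9]_16; such a code would be MDS (meets Singleton bound).


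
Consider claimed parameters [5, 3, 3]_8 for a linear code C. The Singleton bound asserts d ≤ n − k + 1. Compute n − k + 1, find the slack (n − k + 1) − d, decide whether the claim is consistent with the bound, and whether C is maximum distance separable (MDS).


Singleton RHS = n − k + 1 = 3, slack = 0, bound satisfied, MDS.

Singleton bound: d ≤ n − k + 1.
Here n = 5, k = 3, so n − k + 1 = 3.
Given d = 3, check d ≤ 3: YES.
Slack = (n − k + 1) − d = 0.
The code is MDS (slack = 0).
Description: the claimed parameters are [5, 3, 3]_8; such a code would be MDS (meets Singleton bound).


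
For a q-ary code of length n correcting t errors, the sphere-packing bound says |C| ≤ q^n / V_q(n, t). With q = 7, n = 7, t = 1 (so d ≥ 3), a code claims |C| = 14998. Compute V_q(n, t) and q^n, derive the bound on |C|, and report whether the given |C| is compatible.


V_q(n, t) = 43, q^n = 823543, Hamming bound = 19152, |C| = 14998 ≤ bound (satisfied).

Step 1: Compute V_q(n, t) = Σ_{j=0}^1 C(n, j) (q−1)^j.
  j = 0: C(7,0)·(6)^0 = 1·1 = 1.
  j = 1: C(7,1)·(6)^1 = 7·6 = 42.
  V_q(n, t) = 1 + 42 = 43.
Step 2: q^n = 7^7 = 823543.
Step 3: Hamming bound ⌊q^n / V_q(n,t)⌋ = ⌊823543/43⌋ = 19152.
Step 4: Compare |C| = 14998 to 19152: satisfied.
The claimed |C| lies below the Hamming bound.


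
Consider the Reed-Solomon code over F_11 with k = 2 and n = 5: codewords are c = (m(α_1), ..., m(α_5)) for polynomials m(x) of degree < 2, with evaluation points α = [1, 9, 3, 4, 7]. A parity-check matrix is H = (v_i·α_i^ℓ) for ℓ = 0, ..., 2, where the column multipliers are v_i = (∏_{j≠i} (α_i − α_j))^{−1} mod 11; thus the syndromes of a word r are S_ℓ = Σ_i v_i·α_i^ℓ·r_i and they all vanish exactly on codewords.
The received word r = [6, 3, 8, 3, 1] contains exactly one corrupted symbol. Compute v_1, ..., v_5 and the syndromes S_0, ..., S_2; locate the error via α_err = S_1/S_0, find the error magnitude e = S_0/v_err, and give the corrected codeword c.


S = (5, 9, 3), error at position 4, error magnitude e = 5, c = [6, 3, 8, 9, 1].

Step 1: column multipliers v_i = (∏_{j≠i}(α_i − α_j))^{−1} mod 11.
  i = 1 (α = 1): (1−9)(1−3)(1−4)(1−7) = (−8)·(−2)·(−3)·(−6) = 288 ≡ 2, so v_1 = 2^{−1} = 6 (mod 11).
  i = 2 (α = 9): (9−1)(9−3)(9−4)(9−7) = 8·6·5·2 = 480 ≡ 7, so v_2 = 7^{−1} = 8 (mod 11).
  i = 3 (α = 3): (3−1)(3−9)(3−4)(3−7) = 2·(−6)·(−1)·(−4) = −48 ≡ 7, so v_3 = 7^{−1} = 8 (mod 11).
  i = 4 (α = 4): (4−1)(4−9)(4−3)(4−7) = 3·(−5)·1·(−3) = 45 ≡ 1, so v_4 = 1^{−1} = 1 (mod 11).
  i = 5 (α = 7): (7−1)(7−9)(7−3)(7−4) = 6·(−2)·4·3 = −144 ≡ 10, so v_5 = 10^{−1} = 10 (mod 11).
  v = [6, 8, 8, 1, 10].
Step 2: syndromes of r = [6, 3, 8, 3, 1] (all sums mod 11).
  S_0 = Σ v_i r_i = 6·6 + 8·3 + 8·8 + 1·3 + 10·1 = 137 ≡ 5.
  S_1 = Σ v_i α_i r_i = 6·1·6 + 8·9·3 + 8·3·8 + 1·4·3 + 10·7·1 = 526 ≡ 9.
  α_i^2 mod 11 = [1, 4, 9, 5, 5].
  S_2 = Σ v_i α_i^2 r_i = 6·1·6 + 8·4·3 + 8·9·8 + 1·5·3 + 10·5·1 = 773 ≡ 3.
  S = (5, 9, 3) ≠ 0, so r is not a codeword (an error is present).
Step 3: locate the error. For a single error e at position i, S_ℓ = v_i·e·α_i^ℓ, so α_err = S_1/S_0.
  S_0^{−1} = 5^{−1} = 9 (mod 11), so α_err = 9·9 = 81 ≡ 4 = α_4. Error position i = 4.
  Consistency check: S_2/S_1 = 3·5 = 15 ≡ 4 = α_err ✓ (single-error assumption holds).
Step 4: error magnitude e = S_0/v_4 = S_0·∏_{j≠4}(α_4 − α_j) = 5·1 = 5 ≡ 5 (mod 11).
Step 5: correct position 4: c_4 = r_4 − e = 3 − 5 ≡ 9 (mod 11). Hence c = [6, 3, 8, 9, 1].
  Check: interpolating c through the α_i gives m(x) = 5 + 1·x (degree < 2) with m(α_i) = c_i for every i, so c is indeed a codeword.


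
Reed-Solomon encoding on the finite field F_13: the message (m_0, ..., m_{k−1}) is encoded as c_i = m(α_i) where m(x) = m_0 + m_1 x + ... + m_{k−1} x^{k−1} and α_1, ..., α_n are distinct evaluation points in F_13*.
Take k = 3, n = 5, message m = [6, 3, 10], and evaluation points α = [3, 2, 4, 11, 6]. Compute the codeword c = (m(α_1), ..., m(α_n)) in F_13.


c = [1, 0, 9, 1, 7]

Message polynomial: m(x) = 6 + 3·x + 10·x^2 (mod 13).
For each evaluation point α_i, compute m(α_i) mod 13:
  α_1 = 3: Horner steps 10 → 7 → 1, so m(3) = 1.
  α_2 = 2: Horner steps 10 → 10 → 0, so m(2) = 0.
  α_3 = 4: Horner steps 10 → 4 → 9, so m(4) = 9.
  α_4 = 11: Horner steps 10 → 9 → 1, so m(11) = 1.
  α_5 = 6: Horner steps 10 → 11 → 7, so m(6) = 7.
Codeword c = [1, 0, 9, 1, 7] ∈ F_13^5.


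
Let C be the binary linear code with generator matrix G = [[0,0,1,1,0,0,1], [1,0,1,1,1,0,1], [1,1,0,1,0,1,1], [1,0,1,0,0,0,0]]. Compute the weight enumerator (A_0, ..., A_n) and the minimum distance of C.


Weight distribution: A_0 = 1, A_2 = 4, A_3 = 3, A_4 = 3, A_5 = 4, A_7 = 1. Minimum distance d = 2.

Enumerate all 2^4 = 16 messages m ∈ F_2^4.
For each, compute codeword c = mG in F_2^7, then tally its weight.
  m = 0000 → c = 0000000, weight = 0.
  m = 1000 → c = 0011001, weight = 3.
  m = 0100 → c = 1011101, weight = 5.
  m = 1100 → c = 1000100, weight = 2.
  m = 0010 → c = 1101011, weight = 5.
  m = 1010 → c = 1110010, weight = 4.
  m = 0110 → c = 0110110, weight = 4.
  m = 1110 → c = 0101111, weight = 5.
  m = 0001 → c = 1010000, weight = 2.
  m = 1001 → c = 1001001, weight = 3.
  m = 0101 → c = 0001101, weight = 3.
  m = 1101 → c = 0010100, weight = 2.
  m = 0011 → c = 0111011, weight = 5.
  m = 1011 → c = 0100010, weight = 2.
  m = 0111 → c = 1100110, weight = 4.
  m = 1111 → c = 1111111, weight = 7.
Tally weights:
  weight 0: 1 codewords.
  weight 2: 4 codewords.
  weight 3: 3 codewords.
  weight 4: 3 codewords.
  weight 5: 4 codewords.
  weight 7: 1 codewords.
Minimum distance d = smallest w > 0 with A_w > 0 = 2.
Sanity: Σ A_w = 16 = 2^4 = 16 ✓.


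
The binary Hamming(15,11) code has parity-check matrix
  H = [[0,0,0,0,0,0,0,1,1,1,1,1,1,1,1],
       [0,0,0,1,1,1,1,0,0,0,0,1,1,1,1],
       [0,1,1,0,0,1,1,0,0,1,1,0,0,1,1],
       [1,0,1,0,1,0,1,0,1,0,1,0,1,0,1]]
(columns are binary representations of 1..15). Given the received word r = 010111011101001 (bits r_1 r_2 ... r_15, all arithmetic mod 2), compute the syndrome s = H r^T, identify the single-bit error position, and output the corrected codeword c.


s = (1, 1, 0, 1)^T, error position = 13, corrected codeword c = 010111011101101

Compute s = H r^T mod 2 one row at a time:
  s_1 = 1 + 1 + 1 + 0 + 1 + 0 + 0 + 1 = 5 ≡ 1 (mod 2).
  s_2 = 1 + 1 + 1 + 0 + 1 + 0 + 0 + 1 = 5 ≡ 1 (mod 2).
  s_3 = 1 + 0 + 1 + 0 + 1 + 0 + 0 + 1 = 4 ≡ 0 (mod 2).
  s_4 = 0 + 0 + 1 + 0 + 1 + 0 + 0 + 1 = 3 ≡ 1 (mod 2).
s = (1, 1, 0, 1)^T — this equals column 13 of H (binary 1101), so error is at position 13.
Correct: flip bit 13 of r = 010111011101001 to get c = 010111011101101.


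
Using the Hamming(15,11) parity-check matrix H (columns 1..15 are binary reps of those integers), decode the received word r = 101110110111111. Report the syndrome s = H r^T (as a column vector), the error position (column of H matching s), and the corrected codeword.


s = (1, 1, 0, 1)^T, error position = 13, corrected codeword c = 101110110111011

Compute s = H r^T mod 2 one row at a time:
  s_1 = 1 + 0 + 1 + 1 + 1 + 1 + 1 + 1 = 7 ≡ 1 (mod 2).
  s_2 = 1 + 1 + 0 + 1 + 1 + 1 + 1 + 1 = 7 ≡ 1 (mod 2).
  s_3 = 0 + 1 + 0 + 1 + 1 + 1 + 1 + 1 = 6 ≡ 0 (mod 2).
  s_4 = 1 + 1 + 1 + 1 + 0 + 1 + 1 + 1 = 7 ≡ 1 (mod 2).
s = (1, 1, 0, 1)^T — this equals column 13 of H (binary 1101), so error is at position 13.
Correct: flip bit 13 of r = 101110110111111 to get c = 101110110111011.


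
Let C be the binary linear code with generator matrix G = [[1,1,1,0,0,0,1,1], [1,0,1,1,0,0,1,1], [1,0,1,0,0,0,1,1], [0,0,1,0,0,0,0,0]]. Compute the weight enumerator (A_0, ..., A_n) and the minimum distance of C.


Weight distribution: A_0 = 1, A_1 = 3, A_2 = 3, A_3 = 2, A_4 = 3, A_5 = 3, A_6 = 1. Minimum distance d = 1.

Enumerate all 2^4 = 16 messages m ∈ F_2^4.
For each, compute codeword c = mG in F_2^8, then tally its weight.
  m = 0000 → c = 00000000, weight = 0.
  m = 1000 → c = 11100011, weight = 5.
  m = 0100 → c = 10110011, weight = 5.
  m = 1100 → c = 01010000, weight = 2.
  m = 0010 → c = 10100011, weight = 4.
  m = 1010 → c = 01000000, weight = 1.
  m = 0110 → c = 00010000, weight = 1.
  m = 1110 → c = 11110011, weight = 6.
  m = 0001 → c = 00100000, weight = 1.
  m = 1001 → c = 11000011, weight = 4.
  m = 0101 → c = 10010011, weight = 4.
  m = 1101 → c = 01110000, weight = 3.
  m = 0011 → c = 10000011, weight = 3.
  m = 1011 → c = 01100000, weight = 2.
  m = 0111 → c = 00110000, weight = 2.
  m = 1111 → c = 11010011, weight = 5.
Tally weights:
  weight 0: 1 codewords.
  weight 1: 3 codewords.
  weight 2: 3 codewords.
  weight 3: 2 codewords.
  weight 4: 3 codewords.
  weight 5: 3 codewords.
  weight 6: 1 codewords.
Minimum distance d = smallest w > 0 with A_w > 0 = 1.
Sanity: Σ A_w = 16 = 2^4 = 16 ✓.


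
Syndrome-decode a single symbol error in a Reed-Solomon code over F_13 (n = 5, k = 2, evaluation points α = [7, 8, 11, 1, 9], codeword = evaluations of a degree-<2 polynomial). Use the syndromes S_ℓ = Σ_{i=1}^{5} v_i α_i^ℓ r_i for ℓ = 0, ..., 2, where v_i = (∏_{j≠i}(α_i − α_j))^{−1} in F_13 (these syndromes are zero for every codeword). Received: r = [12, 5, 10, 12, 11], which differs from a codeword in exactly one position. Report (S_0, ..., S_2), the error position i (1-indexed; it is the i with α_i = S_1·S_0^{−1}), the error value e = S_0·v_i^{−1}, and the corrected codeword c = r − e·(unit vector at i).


S = (6, 6, 6), error at position 4, error magnitude e = 10, c = [12, 5, 10, 2, 11].

Step 1: column multipliers v_i = (∏_{j≠i}(α_i − α_j))^{−1} mod 13.
  i = 1 (α = 7): (7−8)(7−11)(7−1)(7−9) = (−1)·(−4)·6·(−2) = −48 ≡ 4, so v_1 = 4^{−1} = 10 (mod 13).
  i = 2 (α = 8): (8−7)(8−11)(8−1)(8−9) = 1·(−3)·7·(−1) = 21 ≡ 8, so v_2 = 8^{−1} = 5 (mod 13).
  i = 3 (α = 11): (11−7)(11−8)(11−1)(11−9) = 4·3·10·2 = 240 ≡ 6, so v_3 = 6^{−1} = 11 (mod 13).
  i = 4 (α = 1): (1−7)(1−8)(1−11)(1−9) = (−6)·(−7)·(−10)·(−8) = 3360 ≡ 6, so v_4 = 6^{−1} = 11 (mod 13).
  i = 5 (α = 9): (9−7)(9−8)(9−11)(9−1) = 2·1·(−2)·8 = −32 ≡ 7, so v_5 = 7^{−1} = 2 (mod 13).
  v = [10, 5, 11, 11, 2].
Step 2: syndromes of r = [12, 5, 10, 12, 11] (all sums mod 13).
  S_0 = Σ v_i r_i = 10·12 + 5·5 + 11·10 + 11·12 + 2·11 = 409 ≡ 6.
  S_1 = Σ v_i α_i r_i = 10·7·12 + 5·8·5 + 11·11·10 + 11·1·12 + 2·9·11 = 2580 ≡ 6.
  α_i^2 mod 13 = [10, 12, 4, 1, 3].
  S_2 = Σ v_i α_i^2 r_i = 10·10·12 + 5·12·5 + 11·4·10 + 11·1·12 + 2·3·11 = 2138 ≡ 6.
  S = (6, 6, 6) ≠ 0, so r is not a codeword (an error is present).
Step 3: locate the error. For a single error e at position i, S_ℓ = v_i·e·α_i^ℓ, so α_err = S_1/S_0.
  S_0^{−1} = 6^{−1} = 11 (mod 13), so α_err = 6·11 = 66 ≡ 1 = α_4. Error position i = 4.
  Consistency check: S_2/S_1 = 6·11 = 66 ≡ 1 = α_err ✓ (single-error assumption holds).
Step 4: error magnitude e = S_0/v_4 = S_0·∏_{j≠4}(α_4 − α_j) = 6·6 = 36 ≡ 10 (mod 13).
Step 5: correct position 4: c_4 = r_4 − e = 12 − 10 ≡ 2 (mod 13). Hence c = [12, 5, 10, 2, 11].
  Check: interpolating c through the α_i gives m(x) = 9 + 6·x (degree < 2) with m(α_i) = c_i for every i, so c is indeed a codeword.


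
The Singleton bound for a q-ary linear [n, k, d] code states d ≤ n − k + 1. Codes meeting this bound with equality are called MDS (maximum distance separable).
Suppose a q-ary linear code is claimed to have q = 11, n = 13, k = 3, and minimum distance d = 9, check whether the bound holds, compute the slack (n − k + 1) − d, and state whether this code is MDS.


Singleton RHS = n − k + 1 = 11, slack = 2, bound satisfied, not MDS.

Singleton bound: d ≤ n − k + 1.
Here n = 13, k = 3, so n − k + 1 = 11.
Given d = 9, check d ≤ 11: YES.
Slack = (n − k + 1) − d = 2.
The code is NOT MDS (slack = 2 > 0).
Description: the claimed parameters are [13, 3, 9]_11; such a code would be non-MDS.


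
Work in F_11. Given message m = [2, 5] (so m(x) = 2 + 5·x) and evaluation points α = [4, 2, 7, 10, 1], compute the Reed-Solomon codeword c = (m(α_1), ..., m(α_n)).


c = [0, 1, 4, 8, 7]

Message polynomial: m(x) = 2 + 5·x (mod 11).
For each evaluation point α_i, compute m(α_i) mod 11:
  α_1 = 4: Horner steps 5 → 0, so m(4) = 0.
  α_2 = 2: Horner steps 5 → 1, so m(2) = 1.
  α_3 = 7: Horner steps 5 → 4, so m(7) = 4.
  α_4 = 10: Horner steps 5 → 8, so m(10) = 8.
  α_5 = 1: Horner steps 5 → 7, so m(1) = 7.
Codeword c = [0, 1, 4, 8, 7] ∈ F_11^5.


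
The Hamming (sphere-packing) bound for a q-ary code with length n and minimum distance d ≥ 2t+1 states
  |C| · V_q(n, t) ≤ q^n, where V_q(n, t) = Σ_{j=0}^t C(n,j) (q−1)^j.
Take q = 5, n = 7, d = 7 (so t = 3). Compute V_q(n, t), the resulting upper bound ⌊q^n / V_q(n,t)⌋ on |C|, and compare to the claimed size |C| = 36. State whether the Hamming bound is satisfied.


V_q(n, t) = 2605, q^n = 78125, Hamming bound = 29, |C| = 36 > bound (violated).

Step 1: Compute V_q(n, t) = Σ_{j=0}^3 C(n, j) (q−1)^j.
  j = 0: C(7,0)·(4)^0 = 1·1 = 1.
  j = 1: C(7,1)·(4)^1 = 7·4 = 28.
  j = 2: C(7,2)·(4)^2 = 21·16 = 336.
  j = 3: C(7,3)·(4)^3 = 35·64 = 2240.
  V_q(n, t) = 1 + 28 + 336 + 2240 = 2605.
Step 2: q^n = 5^7 = 78125.
Step 3: Hamming bound ⌊q^n / V_q(n,t)⌋ = ⌊78125/2605⌋ = 29.
Step 4: Compare |C| = 36 to 29: violated.
The claimed |C| lies above the Hamming bound, so no 5-ary code of length 7 with d ≥ 7 can have 36 codewords.


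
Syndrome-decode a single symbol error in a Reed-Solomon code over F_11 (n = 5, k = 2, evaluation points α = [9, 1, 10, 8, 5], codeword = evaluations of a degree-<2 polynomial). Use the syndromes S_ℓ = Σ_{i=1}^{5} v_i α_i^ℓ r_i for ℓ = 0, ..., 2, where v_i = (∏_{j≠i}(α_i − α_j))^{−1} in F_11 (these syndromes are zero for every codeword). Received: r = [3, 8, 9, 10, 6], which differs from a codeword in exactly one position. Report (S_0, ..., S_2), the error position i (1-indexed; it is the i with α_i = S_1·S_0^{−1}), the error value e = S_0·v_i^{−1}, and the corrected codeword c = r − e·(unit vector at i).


S = (10, 2, 7), error at position 1, error magnitude e = 10, c = [4, 8, 9, 10, 6].

Step 1: column multipliers v_i = (∏_{j≠i}(α_i − α_j))^{−1} mod 11.
  i = 1 (α = 9): (9−1)(9−10)(9−8)(9−5) = 8·(−1)·1·4 = −32 ≡ 1, so v_1 = 1^{−1} = 1 (mod 11).
  i = 2 (α = 1): (1−9)(1−10)(1−8)(1−5) = (−8)·(−9)·(−7)·(−4) = 2016 ≡ 3, so v_2 = 3^{−1} = 4 (mod 11).
  i = 3 (α = 10): (10−9)(10−1)(10−8)(10−5) = 1·9·2·5 = 90 ≡ 2, so v_3 = 2^{−1} = 6 (mod 11).
  i = 4 (α = 8): (8−9)(8−1)(8−10)(8−5) = (−1)·7·(−2)·3 = 42 ≡ 9, so v_4 = 9^{−1} = 5 (mod 11).
  i = 5 (α = 5): (5−9)(5−1)(5−10)(5−8) = (−4)·4·(−5)·(−3) = −240 ≡ 2, so v_5 = 2^{−1} = 6 (mod 11).
  v = [1, 4, 6, 5, 6].
Step 2: syndromes of r = [3, 8, 9, 10, 6] (all sums mod 11).
  S_0 = Σ v_i r_i = 1·3 + 4·8 + 6·9 + 5·10 + 6·6 = 175 ≡ 10.
  S_1 = Σ v_i α_i r_i = 1·9·3 + 4·1·8 + 6·10·9 + 5·8·10 + 6·5·6 = 1179 ≡ 2.
  α_i^2 mod 11 = [4, 1, 1, 9, 3].
  S_2 = Σ v_i α_i^2 r_i = 1·4·3 + 4·1·8 + 6·1·9 + 5·9·10 + 6·3·6 = 656 ≡ 7.
  S = (10, 2, 7) ≠ 0, so r is not a codeword (an error is present).
Step 3: locate the error. For a single error e at position i, S_ℓ = v_i·e·α_i^ℓ, so α_err = S_1/S_0.
  S_0^{−1} = 10^{−1} = 10 (mod 11), so α_err = 2·10 = 20 ≡ 9 = α_1. Error position i = 1.
  Consistency check: S_2/S_1 = 7·6 = 42 ≡ 9 = α_err ✓ (single-error assumption holds).
Step 4: error magnitude e = S_0/v_1 = S_0·∏_{j≠1}(α_1 − α_j) = 10·1 = 10 ≡ 10 (mod 11).
Step 5: correct position 1: c_1 = r_1 − e = 3 − 10 ≡ 4 (mod 11). Hence c = [4, 8, 9, 10, 6].
  Check: interpolating c through the α_i gives m(x) = 3 + 5·x (degree < 2) with m(α_i) = c_i for every i, so c is indeed a codeword.


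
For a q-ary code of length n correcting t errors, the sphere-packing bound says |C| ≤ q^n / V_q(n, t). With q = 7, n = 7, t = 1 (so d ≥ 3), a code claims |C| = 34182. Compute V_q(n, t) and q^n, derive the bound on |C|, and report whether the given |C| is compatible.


V_q(n, t) = 43, q^n = 823543, Hamming bound = 19152, |C| = 34182 > bound (violated).

Step 1: Compute V_q(n, t) = Σ_{j=0}^1 C(n, j) (q−1)^j.
  j = 0: C(7,0)·(6)^0 = 1·1 = 1.
  j = 1: C(7,1)·(6)^1 = 7·6 = 42.
  V_q(n, t) = 1 + 42 = 43.
Step 2: q^n = 7^7 = 823543.
Step 3: Hamming bound ⌊q^n / V_q(n,t)⌋ = ⌊823543/43⌋ = 19152.
Step 4: Compare |C| = 34182 to 19152: violated.
The claimed |C| lies above the Hamming bound, so no 7-ary code of length 7 with d ≥ 3 can have 34182 codewords.


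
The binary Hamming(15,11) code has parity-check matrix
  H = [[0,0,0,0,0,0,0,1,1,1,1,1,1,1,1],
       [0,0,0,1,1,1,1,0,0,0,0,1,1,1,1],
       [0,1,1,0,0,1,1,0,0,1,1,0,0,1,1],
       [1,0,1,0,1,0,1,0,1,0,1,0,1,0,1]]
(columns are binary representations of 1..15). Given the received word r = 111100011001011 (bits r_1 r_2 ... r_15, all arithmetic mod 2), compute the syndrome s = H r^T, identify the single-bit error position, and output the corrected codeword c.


s = (1, 0, 0, 0)^T, error position = 8, corrected codeword c = 111100001001011

Compute s = H r^T mod 2 one row at a time:
  s_1 = 1 + 1 + 0 + 0 + 1 + 0 + 1 + 1 = 5 ≡ 1 (mod 2).
  s_2 = 1 + 0 + 0 + 0 + 1 + 0 + 1 + 1 = 4 ≡ 0 (mod 2).
  s_3 = 1 + 1 + 0 + 0 + 0 + 0 + 1 + 1 = 4 ≡ 0 (mod 2).
  s_4 = 1 + 1 + 0 + 0 + 1 + 0 + 0 + 1 = 4 ≡ 0 (mod 2).
s = (1, 0, 0, 0)^T — this equals column 8 of H (binary 1000), so error is at position 8.
Correct: flip bit 8 of r = 111100011001011 to get c = 111100001001011.


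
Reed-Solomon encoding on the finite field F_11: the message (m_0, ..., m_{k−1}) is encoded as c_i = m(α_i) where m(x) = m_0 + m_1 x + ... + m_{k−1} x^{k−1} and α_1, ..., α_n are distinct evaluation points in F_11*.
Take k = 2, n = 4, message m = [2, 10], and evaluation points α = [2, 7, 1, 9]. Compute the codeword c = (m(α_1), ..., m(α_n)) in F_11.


c = [0, 6, 1, 4]

Message polynomial: m(x) = 2 + 10·x (mod 11).
For each evaluation point α_i, compute m(α_i) mod 11:
  α_1 = 2: Horner steps 10 → 0, so m(2) = 0.
  α_2 = 7: Horner steps 10 → 6, so m(7) = 6.
  α_3 = 1: Horner steps 10 → 1, so m(1) = 1.
  α_4 = 9: Horner steps 10 → 4, so m(9) = 4.
Codeword c = [0, 6, 1, 4] ∈ F_11^4.


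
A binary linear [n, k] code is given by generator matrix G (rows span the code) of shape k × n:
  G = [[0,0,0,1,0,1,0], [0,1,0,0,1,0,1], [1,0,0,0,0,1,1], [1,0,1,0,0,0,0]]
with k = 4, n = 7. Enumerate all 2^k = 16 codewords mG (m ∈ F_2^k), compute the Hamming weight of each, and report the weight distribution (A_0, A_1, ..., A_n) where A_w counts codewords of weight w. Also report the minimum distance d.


Weight distribution: A_0 = 1, A_2 = 2, A_3 = 5, A_4 = 5, A_5 = 2, A_7 = 1. Minimum distance d = 2.

Enumerate all 2^4 = 16 messages m ∈ F_2^4.
For each, compute codeword c = mG in F_2^7, then tally its weight.
  m = 0000 → c = 0000000, weight = 0.
  m = 1000 → c = 0001010, weight = 2.
  m = 0100 → c = 0100101, weight = 3.
  m = 1100 → c = 0101111, weight = 5.
  m = 0010 → c = 1000011, weight = 3.
  m = 1010 → c = 1001001, weight = 3.
  m = 0110 → c = 1100110, weight = 4.
  m = 1110 → c = 1101100, weight = 4.
  m = 0001 → c = 1010000, weight = 2.
  m = 1001 → c = 1011010, weight = 4.
  m = 0101 → c = 1110101, weight = 5.
  m = 1101 → c = 1111111, weight = 7.
  m = 0011 → c = 0010011, weight = 3.
  m = 1011 → c = 0011001, weight = 3.
  m = 0111 → c = 0110110, weight = 4.
  m = 1111 → c = 0111100, weight = 4.
Tally weights:
  weight 0: 1 codewords.
  weight 2: 2 codewords.
  weight 3: 5 codewords.
  weight 4: 5 codewords.
  weight 5: 2 codewords.
  weight 7: 1 codewords.
Minimum distance d = smallest w > 0 with A_w > 0 = 2.
Sanity: Σ A_w = 16 = 2^4 = 16 ✓.


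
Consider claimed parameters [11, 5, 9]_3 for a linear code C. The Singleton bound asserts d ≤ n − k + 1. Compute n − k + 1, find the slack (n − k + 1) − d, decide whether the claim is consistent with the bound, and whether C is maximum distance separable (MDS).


Singleton RHS = n − k + 1 = 7, slack = -2, bound violated (no such code; not MDS).

Singleton bound: d ≤ n − k + 1.
Here n = 11, k = 5, so n − k + 1 = 7.
Given d = 9, check d ≤ 7: NO.
Slack = (n − k + 1) − d = -2.
The slack is negative: d = 9 exceeds n − k + 1 = 7 by 2, so the Singleton bound is violated and no linear [11, 5, 9]_3 code can exist. In particular it is not MDS (MDS requires d = n − k + 1 exactly).
Description: the claimed parameters are [11, 5, 9]_3; such a code would be impossible (violates the Singleton bound).


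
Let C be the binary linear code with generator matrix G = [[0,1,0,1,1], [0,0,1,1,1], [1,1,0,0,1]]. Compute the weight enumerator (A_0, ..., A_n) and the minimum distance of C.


Weight distribution: A_0 = 1, A_2 = 2, A_3 = 4, A_4 = 1. Minimum distance d = 2.

Enumerate all 2^3 = 8 messages m ∈ F_2^3.
For each, compute codeword c = mG in F_2^5, then tally its weight.
  m = 000 → c = 00000, weight = 0.
  m = 100 → c = 01011, weight = 3.
  m = 010 → c = 00111, weight = 3.
  m = 110 → c = 01100, weight = 2.
  m = 001 → c = 11001, weight = 3.
  m = 101 → c = 10010, weight = 2.
  m = 011 → c = 11110, weight = 4.
  m = 111 → c = 10101, weight = 3.
Tally weights:
  weight 0: 1 codewords.
  weight 2: 2 codewords.
  weight 3: 4 codewords.
  weight 4: 1 codewords.
Minimum distance d = smallest w > 0 with A_w > 0 = 2.
Sanity: Σ A_w = 8 = 2^3 = 8 ✓.


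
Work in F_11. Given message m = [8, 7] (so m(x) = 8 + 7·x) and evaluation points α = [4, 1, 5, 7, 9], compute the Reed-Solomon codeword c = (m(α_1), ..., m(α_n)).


c = [3, 4, 10, 2, 5]

Message polynomial: m(x) = 8 + 7·x (mod 11).
For each evaluation point α_i, compute m(α_i) mod 11:
  α_1 = 4: Horner steps 7 → 3, so m(4) = 3.
  α_2 = 1: Horner steps 7 → 4, so m(1) = 4.
  α_3 = 5: Horner steps 7 → 10, so m(5) = 10.
  α_4 = 7: Horner steps 7 → 2, so m(7) = 2.
  α_5 = 9: Horner steps 7 → 5, so m(9) = 5.
Codeword c = [3, 4, 10, 2, 5] ∈ F_11^5.


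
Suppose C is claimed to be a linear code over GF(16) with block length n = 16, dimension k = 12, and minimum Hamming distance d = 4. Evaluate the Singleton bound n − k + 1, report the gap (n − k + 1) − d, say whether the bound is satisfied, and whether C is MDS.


Singleton RHS = n − k + 1 = 5, slack = 1, bound satisfied, not MDS.

Singleton bound: d ≤ n − k + 1.
Here n = 16, k = 12, so n − k + 1 = 5.
Given d = 4, check d ≤ 5: YES.
Slack = (n − k + 1) − d = 1.
The code is NOT MDS (slack = 1 > 0).
Description: the claimed parameters are [16, 12, 4]_16; such a code would be non-MDS.


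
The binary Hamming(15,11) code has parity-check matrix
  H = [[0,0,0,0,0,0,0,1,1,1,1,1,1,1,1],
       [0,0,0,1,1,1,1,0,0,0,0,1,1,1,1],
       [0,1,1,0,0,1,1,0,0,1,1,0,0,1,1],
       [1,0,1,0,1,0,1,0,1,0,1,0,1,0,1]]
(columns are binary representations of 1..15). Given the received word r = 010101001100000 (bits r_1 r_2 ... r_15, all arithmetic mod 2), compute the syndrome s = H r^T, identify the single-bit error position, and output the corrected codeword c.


s = (0, 0, 1, 1)^T, error position = 3, corrected codeword c = 011101001100000

Compute s = H r^T mod 2 one row at a time:
  s_1 = 0 + 1 + 1 + 0 + 0 + 0 + 0 + 0 = 2 ≡ 0 (mod 2).
  s_2 = 1 + 0 + 1 + 0 + 0 + 0 + 0 + 0 = 2 ≡ 0 (mod 2).
  s_3 = 1 + 0 + 1 + 0 + 1 + 0 + 0 + 0 = 3 ≡ 1 (mod 2).
  s_4 = 0 + 0 + 0 + 0 + 1 + 0 + 0 + 0 = 1 ≡ 1 (mod 2).
s = (0, 0, 1, 1)^T — this equals column 3 of H (binary 0011), so error is at position 3.
Correct: flip bit 3 of r = 010101001100000 to get c = 011101001100000.


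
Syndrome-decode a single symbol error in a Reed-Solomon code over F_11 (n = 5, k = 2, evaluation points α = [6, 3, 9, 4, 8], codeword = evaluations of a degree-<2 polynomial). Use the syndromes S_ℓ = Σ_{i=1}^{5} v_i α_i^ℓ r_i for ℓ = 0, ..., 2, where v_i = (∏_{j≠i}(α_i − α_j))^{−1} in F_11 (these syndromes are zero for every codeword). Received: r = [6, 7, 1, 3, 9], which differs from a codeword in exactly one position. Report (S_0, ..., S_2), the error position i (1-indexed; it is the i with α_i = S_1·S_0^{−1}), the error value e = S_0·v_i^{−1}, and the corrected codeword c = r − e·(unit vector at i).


S = (9, 4, 3), error at position 3, error magnitude e = 7, c = [6, 7, 5, 3, 9].

Step 1: column multipliers v_i = (∏_{j≠i}(α_i − α_j))^{−1} mod 11.
  i = 1 (α = 6): (6−3)(6−9)(6−4)(6−8) = 3·(−3)·2·(−2) = 36 ≡ 3, so v_1 = 3^{−1} = 4 (mod 11).
  i = 2 (α = 3): (3−6)(3−9)(3−4)(3−8) = (−3)·(−6)·(−1)·(−5) = 90 ≡ 2, so v_2 = 2^{−1} = 6 (mod 11).
  i = 3 (α = 9): (9−6)(9−3)(9−4)(9−8) = 3·6·5·1 = 90 ≡ 2, so v_3 = 2^{−1} = 6 (mod 11).
  i = 4 (α = 4): (4−6)(4−3)(4−9)(4−8) = (−2)·1·(−5)·(−4) = −40 ≡ 4, so v_4 = 4^{−1} = 3 (mod 11).
  i = 5 (α = 8): (8−6)(8−3)(8−9)(8−4) = 2·5·(−1)·4 = −40 ≡ 4, so v_5 = 4^{−1} = 3 (mod 11).
  v = [4, 6, 6, 3, 3].
Step 2: syndromes of r = [6, 7, 1, 3, 9] (all sums mod 11).
  S_0 = Σ v_i r_i = 4·6 + 6·7 + 6·1 + 3·3 + 3·9 = 108 ≡ 9.
  S_1 = Σ v_i α_i r_i = 4·6·6 + 6·3·7 + 6·9·1 + 3·4·3 + 3·8·9 = 576 ≡ 4.
  α_i^2 mod 11 = [3, 9, 4, 5, 9].
  S_2 = Σ v_i α_i^2 r_i = 4·3·6 + 6·9·7 + 6·4·1 + 3·5·3 + 3·9·9 = 762 ≡ 3.
  S = (9, 4, 3) ≠ 0, so r is not a codeword (an error is present).
Step 3: locate the error. For a single error e at position i, S_ℓ = v_i·e·α_i^ℓ, so α_err = S_1/S_0.
  S_0^{−1} = 9^{−1} = 5 (mod 11), so α_err = 4·5 = 20 ≡ 9 = α_3. Error position i = 3.
  Consistency check: S_2/S_1 = 3·3 = 9 ≡ 9 = α_err ✓ (single-error assumption holds).
Step 4: error magnitude e = S_0/v_3 = S_0·∏_{j≠3}(α_3 − α_j) = 9·2 = 18 ≡ 7 (mod 11).
Step 5: correct position 3: c_3 = r_3 − e = 1 − 7 ≡ 5 (mod 11). Hence c = [6, 7, 5, 3, 9].
  Check: interpolating c through the α_i gives m(x) = 8 + 7·x (degree < 2) with m(α_i) = c_i for every i, so c is indeed a codeword.
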